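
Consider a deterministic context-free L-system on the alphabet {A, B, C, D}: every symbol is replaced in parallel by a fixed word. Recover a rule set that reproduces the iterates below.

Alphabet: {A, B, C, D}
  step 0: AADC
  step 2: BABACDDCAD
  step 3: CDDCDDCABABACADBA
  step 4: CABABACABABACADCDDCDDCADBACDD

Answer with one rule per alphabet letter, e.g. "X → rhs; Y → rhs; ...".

A->D, B->CD, C->CA, D->BA

  step 3 ⇒ step 4: CDDCDDCABABACADBA ⇒ CA·BA·BA·CA·BA·BA·CA·D·CD·D·CD·D·CA·D·BA·CD·D
    A ↦ D
    B ↦ CD
    C ↦ CA
    D ↦ BA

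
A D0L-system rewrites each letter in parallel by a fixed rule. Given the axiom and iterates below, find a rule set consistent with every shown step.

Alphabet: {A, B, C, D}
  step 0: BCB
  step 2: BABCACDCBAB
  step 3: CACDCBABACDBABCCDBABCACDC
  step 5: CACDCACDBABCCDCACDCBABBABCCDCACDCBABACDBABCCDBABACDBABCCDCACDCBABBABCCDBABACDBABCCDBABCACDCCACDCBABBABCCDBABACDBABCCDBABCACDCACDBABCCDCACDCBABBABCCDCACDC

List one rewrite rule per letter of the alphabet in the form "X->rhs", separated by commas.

  step 2 ⇒ step 3: BABCACDCBAB ⇒ C·ACD·C·BAB·ACD·BAB·CCD·BAB·C·ACD·C
    A ↦ ACD
    B ↦ C
    C ↦ BAB
    D ↦ CCD

A->ACD, B->C, C->BAB, D->CCD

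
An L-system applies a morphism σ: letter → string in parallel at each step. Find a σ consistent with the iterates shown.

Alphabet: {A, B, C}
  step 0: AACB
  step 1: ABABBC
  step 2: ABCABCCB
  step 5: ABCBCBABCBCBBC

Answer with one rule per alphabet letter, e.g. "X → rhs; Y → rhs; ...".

A->AB, B->C, C->B

  step 1 ⇒ step 2: ABABBC ⇒ AB·C·AB·C·C·B
    A ↦ AB
    B ↦ C
    C ↦ B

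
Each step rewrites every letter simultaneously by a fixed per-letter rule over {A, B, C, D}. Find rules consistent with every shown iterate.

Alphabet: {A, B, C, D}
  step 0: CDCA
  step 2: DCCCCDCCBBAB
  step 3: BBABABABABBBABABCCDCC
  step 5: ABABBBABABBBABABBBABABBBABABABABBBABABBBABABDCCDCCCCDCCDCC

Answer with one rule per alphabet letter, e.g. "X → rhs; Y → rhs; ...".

A->DC, B->C, C->AB, D->BB

  step 2 ⇒ step 3: DCCCCDCCBBAB ⇒ BB·AB·AB·AB·AB·BB·AB·AB·C·C·DC·C
    A ↦ DC
    B ↦ C
    C ↦ AB
    D ↦ BB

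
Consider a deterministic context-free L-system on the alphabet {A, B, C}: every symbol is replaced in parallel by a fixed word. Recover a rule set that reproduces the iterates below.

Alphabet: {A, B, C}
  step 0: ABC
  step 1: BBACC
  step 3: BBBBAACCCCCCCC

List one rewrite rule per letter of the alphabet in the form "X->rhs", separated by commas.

A->BB, B->A, C->CC

  step 0 ⇒ step 1: ABC ⇒ BB·A·CC
    A ↦ BB
    B ↦ A
    C ↦ CC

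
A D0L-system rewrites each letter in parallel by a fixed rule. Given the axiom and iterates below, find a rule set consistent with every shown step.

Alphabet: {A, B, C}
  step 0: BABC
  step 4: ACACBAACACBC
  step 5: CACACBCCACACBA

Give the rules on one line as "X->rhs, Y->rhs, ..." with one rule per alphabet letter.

A->C, B->CB, C->A

  step 4 ⇒ step 5: ACACBAACACBC ⇒ C·A·C·A·CB·C·C·A·C·A·CB·A
    A ↦ C
    B ↦ CB
    C ↦ A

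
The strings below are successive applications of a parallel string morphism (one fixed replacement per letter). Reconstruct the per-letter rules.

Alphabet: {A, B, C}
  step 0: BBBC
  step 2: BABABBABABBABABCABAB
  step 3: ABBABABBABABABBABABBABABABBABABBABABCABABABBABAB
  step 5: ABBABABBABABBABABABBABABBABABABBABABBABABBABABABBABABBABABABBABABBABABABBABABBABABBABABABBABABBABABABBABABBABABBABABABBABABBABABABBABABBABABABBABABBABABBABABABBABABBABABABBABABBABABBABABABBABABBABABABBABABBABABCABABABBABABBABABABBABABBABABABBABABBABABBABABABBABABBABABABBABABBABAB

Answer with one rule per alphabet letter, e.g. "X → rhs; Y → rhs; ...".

  step 2 ⇒ step 3: BABABBABABBABABCABAB ⇒ AB·BAB·AB·BAB·AB·AB·BAB·AB·BAB·AB·AB·BAB·AB·BAB·AB·CA·BAB·AB·BAB·AB
    A ↦ BAB
    B ↦ AB
    C ↦ CA

A->BAB, B->AB, C->CA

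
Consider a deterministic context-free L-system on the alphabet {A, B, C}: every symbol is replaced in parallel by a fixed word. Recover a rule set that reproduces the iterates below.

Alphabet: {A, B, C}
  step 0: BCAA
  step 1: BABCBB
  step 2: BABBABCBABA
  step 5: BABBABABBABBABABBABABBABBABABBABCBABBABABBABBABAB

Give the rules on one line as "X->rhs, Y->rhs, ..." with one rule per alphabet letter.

  step 1 ⇒ step 2: BABCBB ⇒ BA·B·BA·BC·BA·BA
    A ↦ B
    B ↦ BA
    C ↦ BC

A->B, B->BA, C->BC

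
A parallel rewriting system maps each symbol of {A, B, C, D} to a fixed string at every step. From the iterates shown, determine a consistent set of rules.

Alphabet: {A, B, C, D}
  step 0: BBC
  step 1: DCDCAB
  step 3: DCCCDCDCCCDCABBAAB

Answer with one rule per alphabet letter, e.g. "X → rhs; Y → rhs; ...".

A->C, B->DC, C->AB, D->BA

  step 0 ⇒ step 1: BBC ⇒ DC·DC·AB
    B ↦ DC
    C ↦ AB
    A ↦ C  (constrained at step 1)
    D ↦ BA  (constrained at step 1)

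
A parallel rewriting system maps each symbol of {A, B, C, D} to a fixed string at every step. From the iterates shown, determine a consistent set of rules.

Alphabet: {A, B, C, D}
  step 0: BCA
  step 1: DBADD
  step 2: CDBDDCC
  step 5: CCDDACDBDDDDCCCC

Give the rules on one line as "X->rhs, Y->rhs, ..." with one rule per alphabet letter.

A->DD, B->DB, C->A, D->C

  step 1 ⇒ step 2: DBADD ⇒ C·DB·DD·C·C
    A ↦ DD
    B ↦ DB
    D ↦ C
  step 0 ⇒ step 1: BCA ⇒ DB·A·DD
    C ↦ A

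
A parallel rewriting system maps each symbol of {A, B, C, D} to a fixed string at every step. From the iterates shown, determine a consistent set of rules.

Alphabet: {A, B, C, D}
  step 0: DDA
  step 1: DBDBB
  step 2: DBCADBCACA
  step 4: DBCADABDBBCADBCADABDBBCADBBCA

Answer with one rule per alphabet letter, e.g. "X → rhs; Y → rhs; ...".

  step 1 ⇒ step 2: DBDBB ⇒ DB·CA·DB·CA·CA
    B ↦ CA
    D ↦ DB
  step 0 ⇒ step 1: DDA ⇒ DB·DB·B
    A ↦ B
    C ↦ DA  (constrained at step 2)

A->B, B->CA, C->DA, D->DB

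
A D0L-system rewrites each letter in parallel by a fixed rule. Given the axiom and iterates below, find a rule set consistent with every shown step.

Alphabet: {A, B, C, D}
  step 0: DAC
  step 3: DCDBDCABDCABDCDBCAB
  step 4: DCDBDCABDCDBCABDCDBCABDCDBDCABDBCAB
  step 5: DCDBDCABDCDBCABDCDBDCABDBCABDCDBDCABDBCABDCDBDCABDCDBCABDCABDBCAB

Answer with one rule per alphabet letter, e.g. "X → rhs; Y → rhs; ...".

A->C, B->AB, C->DB, D->DC

  step 4 ⇒ step 5: DCDBDCABDCDBCABDCDBCABDCDBDCABDBCAB ⇒ DC·DB·DC·AB·DC·DB·C·AB·DC·DB·DC·AB·DB·C·AB·DC·DB·DC·AB·DB·C·AB·DC·DB·DC·AB·DC·DB·C·AB·DC·AB·DB·C·AB
    A ↦ C
    B ↦ AB
    C ↦ DB
    D ↦ DC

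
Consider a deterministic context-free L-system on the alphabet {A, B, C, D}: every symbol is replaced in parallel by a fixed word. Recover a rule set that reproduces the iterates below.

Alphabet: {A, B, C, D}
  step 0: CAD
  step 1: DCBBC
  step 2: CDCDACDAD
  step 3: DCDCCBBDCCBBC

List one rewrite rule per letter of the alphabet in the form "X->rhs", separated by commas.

  step 2 ⇒ step 3: CDCDACDAD ⇒ D·C·D·C·CBB·D·C·CBB·C
    A ↦ CBB
    C ↦ D
    D ↦ C
  step 1 ⇒ step 2: DCBBC ⇒ C·D·CDA·CDA·D
    B ↦ CDA

A->CBB, B->CDA, C->D, D->C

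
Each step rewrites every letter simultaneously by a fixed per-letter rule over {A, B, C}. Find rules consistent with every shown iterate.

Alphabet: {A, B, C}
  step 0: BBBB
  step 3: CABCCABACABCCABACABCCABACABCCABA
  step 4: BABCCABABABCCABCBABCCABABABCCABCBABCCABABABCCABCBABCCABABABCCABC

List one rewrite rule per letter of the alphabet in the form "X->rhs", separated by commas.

A->BC, B->CA, C->BA

  step 3 ⇒ step 4: CABCCABACABCCABACABCCABACABCCABA ⇒ BA·BC·CA·BA·BA·BC·CA·BC·BA·BC·CA·BA·BA·BC·CA·BC·BA·BC·CA·BA·BA·BC·CA·BC·BA·BC·CA·BA·BA·BC·CA·BC
    A ↦ BC
    B ↦ CA
    C ↦ BA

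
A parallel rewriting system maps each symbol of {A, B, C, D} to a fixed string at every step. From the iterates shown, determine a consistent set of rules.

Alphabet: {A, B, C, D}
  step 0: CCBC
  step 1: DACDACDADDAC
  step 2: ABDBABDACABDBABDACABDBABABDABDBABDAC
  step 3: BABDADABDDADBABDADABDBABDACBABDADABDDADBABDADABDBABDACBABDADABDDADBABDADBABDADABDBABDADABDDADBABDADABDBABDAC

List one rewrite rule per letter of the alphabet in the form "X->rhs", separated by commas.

  step 2 ⇒ step 3: ABDBABDACABDBABDACABDBABABDABDBABDAC ⇒ BAB·DAD·ABD·DAD·BAB·DAD·ABD·BAB·DAC·BAB·DAD·ABD·DAD·BAB·DAD·ABD·BAB·DAC·BAB·DAD·ABD·DAD·BAB·DAD·BAB·DAD·ABD·BAB·DAD·ABD·DAD·BAB·DAD·ABD·BAB·DAC
    A ↦ BAB
    B ↦ DAD
    C ↦ DAC
    D ↦ ABD

A->BAB, B->DAD, C->DAC, D->ABD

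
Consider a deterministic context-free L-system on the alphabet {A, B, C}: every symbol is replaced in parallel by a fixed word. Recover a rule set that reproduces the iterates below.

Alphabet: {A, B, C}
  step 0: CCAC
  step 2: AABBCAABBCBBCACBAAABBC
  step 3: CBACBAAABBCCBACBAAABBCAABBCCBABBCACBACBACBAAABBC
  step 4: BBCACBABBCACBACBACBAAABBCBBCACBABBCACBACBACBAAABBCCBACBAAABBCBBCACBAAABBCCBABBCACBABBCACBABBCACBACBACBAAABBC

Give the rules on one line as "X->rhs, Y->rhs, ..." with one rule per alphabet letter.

  step 3 ⇒ step 4: CBACBAAABBCCBACBAAABBCAABBCCBABBCACBACBACBAAABBC ⇒ BBC·A·CBA·BBC·A·CBA·CBA·CBA·A·A·BBC·BBC·A·CBA·BBC·A·CBA·CBA·CBA·A·A·BBC·CBA·CBA·A·A·BBC·BBC·A·CBA·A·A·BBC·CBA·BBC·A·CBA·BBC·A·CBA·BBC·A·CBA·CBA·CBA·A·A·BBC
    A ↦ CBA
    B ↦ A
    C ↦ BBC

A->CBA, B->A, C->BBC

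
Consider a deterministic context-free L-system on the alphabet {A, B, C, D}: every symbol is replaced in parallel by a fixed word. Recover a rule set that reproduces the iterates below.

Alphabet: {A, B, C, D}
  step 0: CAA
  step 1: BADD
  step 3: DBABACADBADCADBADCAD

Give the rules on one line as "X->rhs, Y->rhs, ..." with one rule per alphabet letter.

A->D, B->ACC, C->BA, D->CAD

  step 0 ⇒ step 1: CAA ⇒ BA·D·D
    A ↦ D
    C ↦ BA
    B ↦ ACC  (constrained at step 1)
    D ↦ CAD  (constrained at step 1)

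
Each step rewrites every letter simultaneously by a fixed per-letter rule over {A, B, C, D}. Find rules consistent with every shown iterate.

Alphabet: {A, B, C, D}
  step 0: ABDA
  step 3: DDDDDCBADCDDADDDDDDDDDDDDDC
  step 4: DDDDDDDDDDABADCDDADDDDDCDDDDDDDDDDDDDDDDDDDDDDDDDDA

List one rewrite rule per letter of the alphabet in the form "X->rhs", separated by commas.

A->DC, B->BA, C->A, D->DD

  step 3 ⇒ step 4: DDDDDCBADCDDADDDDDDDDDDDDDC ⇒ DD·DD·DD·DD·DD·A·BA·DC·DD·A·DD·DD·DC·DD·DD·DD·DD·DD·DD·DD·DD·DD·DD·DD·DD·DD·A
    A ↦ DC
    B ↦ BA
    C ↦ A
    D ↦ DD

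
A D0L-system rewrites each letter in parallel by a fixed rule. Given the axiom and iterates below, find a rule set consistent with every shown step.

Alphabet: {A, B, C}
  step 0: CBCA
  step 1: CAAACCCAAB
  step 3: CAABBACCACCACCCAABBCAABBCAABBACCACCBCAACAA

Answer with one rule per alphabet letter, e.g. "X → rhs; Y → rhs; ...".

  step 0 ⇒ step 1: CBCA ⇒ CAA·ACC·CAA·B
    A ↦ B
    B ↦ ACC
    C ↦ CAA

A->B, B->ACC, C->CAA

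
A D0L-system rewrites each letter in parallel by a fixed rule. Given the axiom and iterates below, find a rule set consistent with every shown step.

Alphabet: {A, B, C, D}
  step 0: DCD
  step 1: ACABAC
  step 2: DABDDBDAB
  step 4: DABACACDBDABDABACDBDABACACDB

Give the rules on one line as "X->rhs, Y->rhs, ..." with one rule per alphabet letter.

A->D, B->DB, C->AB, D->AC

  step 1 ⇒ step 2: ACABAC ⇒ D·AB·D·DB·D·AB
    A ↦ D
    B ↦ DB
    C ↦ AB
  step 0 ⇒ step 1: DCD ⇒ AC·AB·AC
    D ↦ AC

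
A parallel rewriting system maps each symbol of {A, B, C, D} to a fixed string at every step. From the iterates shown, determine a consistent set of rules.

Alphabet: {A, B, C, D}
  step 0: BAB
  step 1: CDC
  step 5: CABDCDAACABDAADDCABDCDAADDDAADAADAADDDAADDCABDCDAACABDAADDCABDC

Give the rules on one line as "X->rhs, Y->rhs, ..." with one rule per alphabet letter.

  step 0 ⇒ step 1: BAB ⇒ C·D·C
    A ↦ D
    B ↦ C
    C ↦ CAB  (constrained at step 1)
    D ↦ DAA  (constrained at step 1)

A->D, B->C, C->CAB, D->DAA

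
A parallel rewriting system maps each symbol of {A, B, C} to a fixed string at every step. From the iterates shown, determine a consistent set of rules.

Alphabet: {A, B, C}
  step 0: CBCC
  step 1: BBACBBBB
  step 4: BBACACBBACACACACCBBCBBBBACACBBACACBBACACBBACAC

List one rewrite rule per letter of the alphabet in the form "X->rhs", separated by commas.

A->C, B->AC, C->BB

  step 0 ⇒ step 1: CBCC ⇒ BB·AC·BB·BB
    B ↦ AC
    C ↦ BB
    A ↦ C  (constrained at step 1)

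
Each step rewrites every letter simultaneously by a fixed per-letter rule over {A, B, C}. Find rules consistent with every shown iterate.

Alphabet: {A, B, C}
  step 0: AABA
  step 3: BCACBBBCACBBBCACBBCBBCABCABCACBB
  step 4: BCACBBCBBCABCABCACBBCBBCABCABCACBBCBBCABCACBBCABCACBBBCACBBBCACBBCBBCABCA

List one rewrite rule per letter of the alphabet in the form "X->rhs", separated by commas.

  step 3 ⇒ step 4: BCACBBBCACBBBCACBBCBBCABCABCACBB ⇒ BCA·CB·B·CB·BCA·BCA·BCA·CB·B·CB·BCA·BCA·BCA·CB·B·CB·BCA·BCA·CB·BCA·BCA·CB·B·BCA·CB·B·BCA·CB·B·CB·BCA·BCA
    A ↦ B
    B ↦ BCA
    C ↦ CB

A->B, B->BCA, C->CB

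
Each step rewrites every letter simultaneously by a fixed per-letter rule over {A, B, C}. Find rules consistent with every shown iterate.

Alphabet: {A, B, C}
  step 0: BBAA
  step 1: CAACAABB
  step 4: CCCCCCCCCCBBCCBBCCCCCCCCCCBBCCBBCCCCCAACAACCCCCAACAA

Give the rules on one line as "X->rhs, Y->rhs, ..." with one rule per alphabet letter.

A->B, B->CAA, C->CC

  step 0 ⇒ step 1: BBAA ⇒ CAA·CAA·B·B
    A ↦ B
    B ↦ CAA
    C ↦ CC  (constrained at step 1)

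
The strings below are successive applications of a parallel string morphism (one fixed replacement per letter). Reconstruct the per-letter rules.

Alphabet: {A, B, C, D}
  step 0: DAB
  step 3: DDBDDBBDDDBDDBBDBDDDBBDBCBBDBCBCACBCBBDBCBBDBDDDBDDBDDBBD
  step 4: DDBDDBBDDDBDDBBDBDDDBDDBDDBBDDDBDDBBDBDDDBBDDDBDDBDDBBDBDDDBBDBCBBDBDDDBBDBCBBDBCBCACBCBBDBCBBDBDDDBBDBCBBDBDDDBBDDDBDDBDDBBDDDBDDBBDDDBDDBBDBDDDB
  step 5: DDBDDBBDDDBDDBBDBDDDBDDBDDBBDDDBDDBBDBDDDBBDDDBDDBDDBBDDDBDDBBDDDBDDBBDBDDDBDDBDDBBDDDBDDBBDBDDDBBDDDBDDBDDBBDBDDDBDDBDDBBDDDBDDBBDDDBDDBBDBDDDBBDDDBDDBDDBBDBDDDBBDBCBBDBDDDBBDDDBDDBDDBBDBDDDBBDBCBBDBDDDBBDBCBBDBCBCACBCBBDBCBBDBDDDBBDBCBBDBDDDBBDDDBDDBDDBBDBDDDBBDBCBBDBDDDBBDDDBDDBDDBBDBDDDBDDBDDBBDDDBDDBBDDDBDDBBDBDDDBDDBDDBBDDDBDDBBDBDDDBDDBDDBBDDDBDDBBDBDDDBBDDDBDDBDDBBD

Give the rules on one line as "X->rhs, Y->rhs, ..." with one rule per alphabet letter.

  step 4 ⇒ step 5: DDBDDBBDDDBDDBBDBDDDBDDBDDBBDDDBDDBBDBDDDBBDDDBDDBDDBBDBDDDBBDBCBBDBDDDBBDBCBBDBCBCACBCBBDBCBBDBDDDBBDBCBBDBDDDBBDDDBDDBDDBBDDDBDDBBDDDBDDBBDBDDDB ⇒ DDB·DDB·BD·DDB·DDB·BD·BD·DDB·DDB·DDB·BD·DDB·DDB·BD·BD·DDB·BD·DDB·DDB·DDB·BD·DDB·DDB·BD·DDB·DDB·BD·BD·DDB·DDB·DDB·BD·DDB·DDB·BD·BD·DDB·BD·DDB·DDB·DDB·BD·BD·DDB·DDB·DDB·BD·DDB·DDB·BD·DDB·DDB·BD·BD·DDB·BD·DDB·DDB·DDB·BD·BD·DDB·BD·BCB·BD·BD·DDB·BD·DDB·DDB·DDB·BD·BD·DDB·BD·BCB·BD·BD·DDB·BD·BCB·BD·BCB·CAC·BCB·BD·BCB·BD·BD·DDB·BD·BCB·BD·BD·DDB·BD·DDB·DDB·DDB·BD·BD·DDB·BD·BCB·BD·BD·DDB·BD·DDB·DDB·DDB·BD·BD·DDB·DDB·DDB·BD·DDB·DDB·BD·DDB·DDB·BD·BD·DDB·DDB·DDB·BD·DDB·DDB·BD·BD·DDB·DDB·DDB·BD·DDB·DDB·BD·BD·DDB·BD·DDB·DDB·DDB·BD
    A ↦ CAC
    B ↦ BD
    C ↦ BCB
    D ↦ DDB

A->CAC, B->BD, C->BCB, D->DDB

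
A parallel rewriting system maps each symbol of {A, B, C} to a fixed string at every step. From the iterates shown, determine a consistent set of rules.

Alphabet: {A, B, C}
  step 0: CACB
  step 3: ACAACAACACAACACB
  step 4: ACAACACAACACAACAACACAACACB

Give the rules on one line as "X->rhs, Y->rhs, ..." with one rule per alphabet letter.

A->AC, B->CB, C->A

  step 3 ⇒ step 4: ACAACAACACAACACB ⇒ AC·A·AC·AC·A·AC·AC·A·AC·A·AC·AC·A·AC·A·CB
    A ↦ AC
    B ↦ CB
    C ↦ A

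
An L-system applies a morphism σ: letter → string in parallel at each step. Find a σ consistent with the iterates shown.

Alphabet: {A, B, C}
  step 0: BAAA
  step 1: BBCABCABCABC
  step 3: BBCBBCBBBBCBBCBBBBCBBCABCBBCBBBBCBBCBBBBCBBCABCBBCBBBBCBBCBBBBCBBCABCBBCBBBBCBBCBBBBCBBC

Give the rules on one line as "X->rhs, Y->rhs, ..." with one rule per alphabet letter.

  step 0 ⇒ step 1: BAAA ⇒ BBC·ABC·ABC·ABC
    A ↦ ABC
    B ↦ BBC
    C ↦ BB  (constrained at step 1)

A->ABC, B->BBC, C->BB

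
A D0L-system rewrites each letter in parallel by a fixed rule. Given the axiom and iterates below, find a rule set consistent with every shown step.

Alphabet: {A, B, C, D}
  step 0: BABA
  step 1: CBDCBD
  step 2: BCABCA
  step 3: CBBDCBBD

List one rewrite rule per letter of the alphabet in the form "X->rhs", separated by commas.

  step 2 ⇒ step 3: BCABCA ⇒ C·B·BD·C·B·BD
    A ↦ BD
    B ↦ C
    C ↦ B
  step 1 ⇒ step 2: CBDCBD ⇒ B·C·A·B·C·A
    D ↦ A

A->BD, B->C, C->B, D->A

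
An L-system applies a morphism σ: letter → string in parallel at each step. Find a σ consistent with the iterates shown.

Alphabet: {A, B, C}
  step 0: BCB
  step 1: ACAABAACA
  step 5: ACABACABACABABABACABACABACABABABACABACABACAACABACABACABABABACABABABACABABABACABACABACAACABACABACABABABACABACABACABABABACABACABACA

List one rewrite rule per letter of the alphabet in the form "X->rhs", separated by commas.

A->B, B->ACA, C->ABA

  step 0 ⇒ step 1: BCB ⇒ ACA·ABA·ACA
    B ↦ ACA
    C ↦ ABA
    A ↦ B  (constrained at step 1)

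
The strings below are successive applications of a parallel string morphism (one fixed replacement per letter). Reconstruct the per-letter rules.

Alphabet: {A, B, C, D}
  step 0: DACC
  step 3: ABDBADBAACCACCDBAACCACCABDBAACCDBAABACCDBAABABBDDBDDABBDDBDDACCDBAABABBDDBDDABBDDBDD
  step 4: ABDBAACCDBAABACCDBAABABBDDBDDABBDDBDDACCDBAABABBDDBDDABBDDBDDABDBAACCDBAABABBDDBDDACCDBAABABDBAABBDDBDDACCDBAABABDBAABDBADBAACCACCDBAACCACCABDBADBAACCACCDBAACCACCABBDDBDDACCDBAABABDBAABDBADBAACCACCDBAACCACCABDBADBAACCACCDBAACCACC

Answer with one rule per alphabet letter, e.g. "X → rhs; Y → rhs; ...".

  step 3 ⇒ step 4: ABDBADBAACCACCDBAACCACCABDBAACCDBAABACCDBAABABBDDBDDABBDDBDDACCDBAABABBDDBDDABBDDBDD ⇒ AB·DBA·ACC·DBA·AB·ACC·DBA·AB·AB·BDD·BDD·AB·BDD·BDD·ACC·DBA·AB·AB·BDD·BDD·AB·BDD·BDD·AB·DBA·ACC·DBA·AB·AB·BDD·BDD·ACC·DBA·AB·AB·DBA·AB·BDD·BDD·ACC·DBA·AB·AB·DBA·AB·DBA·DBA·ACC·ACC·DBA·ACC·ACC·AB·DBA·DBA·ACC·ACC·DBA·ACC·ACC·AB·BDD·BDD·ACC·DBA·AB·AB·DBA·AB·DBA·DBA·ACC·ACC·DBA·ACC·ACC·AB·DBA·DBA·ACC·ACC·DBA·ACC·ACC
    A ↦ AB
    B ↦ DBA
    C ↦ BDD
    D ↦ ACC

A->AB, B->DBA, C->BDD, D->ACC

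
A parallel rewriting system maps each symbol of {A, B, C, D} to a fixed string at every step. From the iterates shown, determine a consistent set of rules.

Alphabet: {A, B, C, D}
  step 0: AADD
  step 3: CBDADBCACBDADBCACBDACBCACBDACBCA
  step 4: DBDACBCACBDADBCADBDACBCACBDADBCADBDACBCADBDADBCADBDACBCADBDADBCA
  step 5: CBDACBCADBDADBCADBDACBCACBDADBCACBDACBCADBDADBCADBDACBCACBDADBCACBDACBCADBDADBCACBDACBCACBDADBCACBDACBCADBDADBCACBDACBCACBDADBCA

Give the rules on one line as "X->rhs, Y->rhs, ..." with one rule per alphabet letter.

  step 4 ⇒ step 5: DBDACBCACBDADBCADBDACBCACBDADBCADBDACBCADBDADBCADBDACBCADBDADBCA ⇒ CB·DA·CB·CA·DB·DA·DB·CA·DB·DA·CB·CA·CB·DA·DB·CA·CB·DA·CB·CA·DB·DA·DB·CA·DB·DA·CB·CA·CB·DA·DB·CA·CB·DA·CB·CA·DB·DA·DB·CA·CB·DA·CB·CA·CB·DA·DB·CA·CB·DA·CB·CA·DB·DA·DB·CA·CB·DA·CB·CA·CB·DA·DB·CA
    A ↦ CA
    B ↦ DA
    C ↦ DB
    D ↦ CB

A->CA, B->DA, C->DB, D->CB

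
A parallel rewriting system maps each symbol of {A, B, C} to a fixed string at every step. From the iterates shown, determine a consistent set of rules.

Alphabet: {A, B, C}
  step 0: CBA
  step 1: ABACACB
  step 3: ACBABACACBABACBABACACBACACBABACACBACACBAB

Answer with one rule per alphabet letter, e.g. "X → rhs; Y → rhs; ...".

  step 0 ⇒ step 1: CBA ⇒ AB·AC·ACB
    A ↦ ACB
    B ↦ AC
    C ↦ AB

A->ACB, B->AC, C->AB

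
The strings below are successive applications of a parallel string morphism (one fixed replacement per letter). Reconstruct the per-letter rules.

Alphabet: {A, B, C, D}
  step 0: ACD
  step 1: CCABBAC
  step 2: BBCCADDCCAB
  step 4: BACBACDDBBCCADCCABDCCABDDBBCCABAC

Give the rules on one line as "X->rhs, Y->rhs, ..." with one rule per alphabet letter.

A->CCA, B->D, C->B, D->BAC

  step 1 ⇒ step 2: CCABBAC ⇒ B·B·CCA·D·D·CCA·B
    A ↦ CCA
    B ↦ D
    C ↦ B
  step 0 ⇒ step 1: ACD ⇒ CCA·B·BAC
    D ↦ BAC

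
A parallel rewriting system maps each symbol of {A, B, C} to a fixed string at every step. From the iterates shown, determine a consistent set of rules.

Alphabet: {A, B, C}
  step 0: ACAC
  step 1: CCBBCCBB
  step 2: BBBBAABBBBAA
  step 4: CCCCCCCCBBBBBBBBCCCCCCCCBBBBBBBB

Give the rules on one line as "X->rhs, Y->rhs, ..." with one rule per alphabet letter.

  step 1 ⇒ step 2: CCBBCCBB ⇒ BB·BB·A·A·BB·BB·A·A
    B ↦ A
    C ↦ BB
  step 0 ⇒ step 1: ACAC ⇒ CC·BB·CC·BB
    A ↦ CC

A->CC, B->A, C->BB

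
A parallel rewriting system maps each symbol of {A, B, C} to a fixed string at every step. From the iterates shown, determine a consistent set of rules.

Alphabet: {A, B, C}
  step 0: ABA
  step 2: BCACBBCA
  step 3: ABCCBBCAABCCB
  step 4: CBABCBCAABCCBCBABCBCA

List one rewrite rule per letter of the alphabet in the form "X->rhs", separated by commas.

  step 3 ⇒ step 4: ABCCBBCAABCCB ⇒ CB·A·BC·BC·A·A·BC·CB·CB·A·BC·BC·A
    A ↦ CB
    B ↦ A
    C ↦ BC

A->CB, B->A, C->BC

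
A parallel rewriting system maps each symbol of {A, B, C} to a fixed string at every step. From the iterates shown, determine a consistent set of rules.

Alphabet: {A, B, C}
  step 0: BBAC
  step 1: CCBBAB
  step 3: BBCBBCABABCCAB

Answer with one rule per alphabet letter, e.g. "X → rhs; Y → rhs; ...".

  step 0 ⇒ step 1: BBAC ⇒ C·C·BB·AB
    A ↦ BB
    B ↦ C
    C ↦ AB

A->BB, B->C, C->AB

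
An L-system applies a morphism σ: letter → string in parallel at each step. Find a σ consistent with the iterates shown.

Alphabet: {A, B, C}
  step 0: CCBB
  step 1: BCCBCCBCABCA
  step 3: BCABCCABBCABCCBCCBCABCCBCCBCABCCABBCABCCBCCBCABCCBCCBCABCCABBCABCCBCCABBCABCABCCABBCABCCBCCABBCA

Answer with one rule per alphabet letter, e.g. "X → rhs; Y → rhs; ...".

A->AB, B->BCA, C->BCC

  step 0 ⇒ step 1: CCBB ⇒ BCC·BCC·BCA·BCA
    B ↦ BCA
    C ↦ BCC
    A ↦ AB  (constrained at step 1)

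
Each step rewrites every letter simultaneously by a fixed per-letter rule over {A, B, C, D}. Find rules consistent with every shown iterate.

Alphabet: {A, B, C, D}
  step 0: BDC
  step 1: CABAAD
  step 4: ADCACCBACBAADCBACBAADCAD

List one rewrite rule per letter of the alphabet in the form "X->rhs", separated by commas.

A->C, B->CA, C->AD, D->BA

  step 0 ⇒ step 1: BDC ⇒ CA·BA·AD
    B ↦ CA
    C ↦ AD
    D ↦ BA
    A ↦ C  (constrained at step 1)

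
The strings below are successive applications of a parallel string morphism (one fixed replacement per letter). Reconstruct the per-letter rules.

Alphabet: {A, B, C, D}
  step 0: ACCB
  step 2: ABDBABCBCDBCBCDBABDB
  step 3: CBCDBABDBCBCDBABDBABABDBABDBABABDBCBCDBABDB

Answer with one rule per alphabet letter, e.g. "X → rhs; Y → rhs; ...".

A->CBC, B->DB, C->AB, D->AB

  step 2 ⇒ step 3: ABDBABCBCDBCBCDBABDB ⇒ CBC·DB·AB·DB·CBC·DB·AB·DB·AB·AB·DB·AB·DB·AB·AB·DB·CBC·DB·AB·DB
    A ↦ CBC
    B ↦ DB
    C ↦ AB
    D ↦ AB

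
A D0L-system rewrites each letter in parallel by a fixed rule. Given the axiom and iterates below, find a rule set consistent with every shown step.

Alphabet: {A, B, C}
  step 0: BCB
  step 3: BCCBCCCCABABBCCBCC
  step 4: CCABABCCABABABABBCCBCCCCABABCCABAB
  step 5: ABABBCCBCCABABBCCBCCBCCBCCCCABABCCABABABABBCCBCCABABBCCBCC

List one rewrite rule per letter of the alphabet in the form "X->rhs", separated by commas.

  step 4 ⇒ step 5: CCABABCCABABABABBCCBCCCCABABCCABAB ⇒ AB·AB·B·CC·B·CC·AB·AB·B·CC·B·CC·B·CC·B·CC·CC·AB·AB·CC·AB·AB·AB·AB·B·CC·B·CC·AB·AB·B·CC·B·CC
    A ↦ B
    B ↦ CC
    C ↦ AB

A->B, B->CC, C->AB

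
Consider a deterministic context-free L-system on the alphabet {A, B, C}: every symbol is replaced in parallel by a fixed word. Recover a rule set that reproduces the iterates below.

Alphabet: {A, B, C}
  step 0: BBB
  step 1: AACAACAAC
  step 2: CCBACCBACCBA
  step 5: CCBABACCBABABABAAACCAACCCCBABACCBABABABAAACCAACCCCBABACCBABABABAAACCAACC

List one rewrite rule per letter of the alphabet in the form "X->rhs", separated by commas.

  step 1 ⇒ step 2: AACAACAAC ⇒ C·C·BA·C·C·BA·C·C·BA
    A ↦ C
    C ↦ BA
  step 0 ⇒ step 1: BBB ⇒ AAC·AAC·AAC
    B ↦ AAC

A->C, B->AAC, C->BA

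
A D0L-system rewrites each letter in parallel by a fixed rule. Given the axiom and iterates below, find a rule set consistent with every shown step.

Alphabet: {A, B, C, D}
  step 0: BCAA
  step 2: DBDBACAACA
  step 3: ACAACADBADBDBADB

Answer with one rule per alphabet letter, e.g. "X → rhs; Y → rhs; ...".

  step 2 ⇒ step 3: DBDBACAACA ⇒ AC·A·AC·A·DB·A·DB·DB·A·DB
    A ↦ DB
    B ↦ A
    C ↦ A
    D ↦ AC

A->DB, B->A, C->A, D->AC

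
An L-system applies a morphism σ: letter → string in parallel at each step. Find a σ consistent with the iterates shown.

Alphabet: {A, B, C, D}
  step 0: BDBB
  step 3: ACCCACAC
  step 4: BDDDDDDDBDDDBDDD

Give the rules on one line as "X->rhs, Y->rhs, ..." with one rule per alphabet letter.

A->BD, B->A, C->DD, D->C

  step 3 ⇒ step 4: ACCCACAC ⇒ BD·DD·DD·DD·BD·DD·BD·DD
    A ↦ BD
    C ↦ DD
    B ↦ A  (constrained at step 0)
    D ↦ C  (constrained at step 0)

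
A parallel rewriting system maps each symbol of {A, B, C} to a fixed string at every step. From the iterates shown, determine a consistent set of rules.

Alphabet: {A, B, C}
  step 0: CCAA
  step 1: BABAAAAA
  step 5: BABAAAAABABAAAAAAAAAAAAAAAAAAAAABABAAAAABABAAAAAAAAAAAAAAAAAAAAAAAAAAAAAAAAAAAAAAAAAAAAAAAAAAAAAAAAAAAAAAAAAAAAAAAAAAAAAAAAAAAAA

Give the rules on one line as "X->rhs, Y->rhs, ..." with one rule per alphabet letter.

  step 0 ⇒ step 1: CCAA ⇒ BA·BA·AA·AA
    A ↦ AA
    C ↦ BA
    B ↦ CC  (constrained at step 1)

A->AA, B->CC, C->BA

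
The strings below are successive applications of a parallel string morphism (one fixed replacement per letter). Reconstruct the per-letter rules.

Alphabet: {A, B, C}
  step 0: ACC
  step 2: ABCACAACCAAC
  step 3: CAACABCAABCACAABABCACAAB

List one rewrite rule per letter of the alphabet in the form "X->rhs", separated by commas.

  step 2 ⇒ step 3: ABCACAACCAAC ⇒ CA·AC·AB·CA·AB·CA·CA·AB·AB·CA·CA·AB
    A ↦ CA
    B ↦ AC
    C ↦ AB

A->CA, B->AC, C->AB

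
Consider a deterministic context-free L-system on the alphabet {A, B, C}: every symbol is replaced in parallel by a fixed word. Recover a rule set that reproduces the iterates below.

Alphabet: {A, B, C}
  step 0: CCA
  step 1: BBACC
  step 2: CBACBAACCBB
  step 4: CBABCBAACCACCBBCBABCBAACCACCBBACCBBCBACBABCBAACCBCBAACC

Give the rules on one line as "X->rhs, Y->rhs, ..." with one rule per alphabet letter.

  step 1 ⇒ step 2: BBACC ⇒ CBA·CBA·ACC·B·B
    A ↦ ACC
    B ↦ CBA
    C ↦ B

A->ACC, B->CBA, C->B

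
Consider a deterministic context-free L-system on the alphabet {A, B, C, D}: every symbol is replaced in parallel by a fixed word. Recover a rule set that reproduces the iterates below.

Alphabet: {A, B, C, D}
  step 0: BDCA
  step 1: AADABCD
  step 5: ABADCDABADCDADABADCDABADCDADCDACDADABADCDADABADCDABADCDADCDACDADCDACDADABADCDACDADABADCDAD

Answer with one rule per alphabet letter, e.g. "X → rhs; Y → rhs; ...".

A->CD, B->A, C->AB, D->AD

  step 0 ⇒ step 1: BDCA ⇒ A·AD·AB·CD
    A ↦ CD
    B ↦ A
    C ↦ AB
    D ↦ AD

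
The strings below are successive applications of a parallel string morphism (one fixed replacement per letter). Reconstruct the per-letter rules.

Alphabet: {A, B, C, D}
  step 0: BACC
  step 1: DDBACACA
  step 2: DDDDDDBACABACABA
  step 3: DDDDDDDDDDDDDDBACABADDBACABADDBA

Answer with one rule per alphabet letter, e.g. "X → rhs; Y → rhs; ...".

  step 2 ⇒ step 3: DDDDDDBACABACABA ⇒ DD·DD·DD·DD·DD·DD·DD·BA·CA·BA·DD·BA·CA·BA·DD·BA
    A ↦ BA
    B ↦ DD
    C ↦ CA
    D ↦ DD

A->BA, B->DD, C->CA, D->DD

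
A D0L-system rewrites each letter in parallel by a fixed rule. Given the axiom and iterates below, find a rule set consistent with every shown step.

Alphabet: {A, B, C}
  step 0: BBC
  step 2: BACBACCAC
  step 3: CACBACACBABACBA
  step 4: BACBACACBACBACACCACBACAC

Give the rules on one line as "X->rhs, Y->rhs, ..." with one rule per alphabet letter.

  step 3 ⇒ step 4: CACBACACBABACBA ⇒ BA·C·BA·CA·C·BA·C·BA·CA·C·CA·C·BA·CA·C
    A ↦ C
    B ↦ CA
    C ↦ BA

A->C, B->CA, C->BA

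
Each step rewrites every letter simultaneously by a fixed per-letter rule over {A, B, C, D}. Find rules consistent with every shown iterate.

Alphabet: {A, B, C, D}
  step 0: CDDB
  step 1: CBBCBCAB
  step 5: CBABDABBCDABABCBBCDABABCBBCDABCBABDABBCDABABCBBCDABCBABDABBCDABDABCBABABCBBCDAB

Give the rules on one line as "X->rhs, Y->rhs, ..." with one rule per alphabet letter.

A->D, B->AB, C->CB, D->BC

  step 0 ⇒ step 1: CDDB ⇒ CB·BC·BC·AB
    B ↦ AB
    C ↦ CB
    D ↦ BC
    A ↦ D  (constrained at step 1)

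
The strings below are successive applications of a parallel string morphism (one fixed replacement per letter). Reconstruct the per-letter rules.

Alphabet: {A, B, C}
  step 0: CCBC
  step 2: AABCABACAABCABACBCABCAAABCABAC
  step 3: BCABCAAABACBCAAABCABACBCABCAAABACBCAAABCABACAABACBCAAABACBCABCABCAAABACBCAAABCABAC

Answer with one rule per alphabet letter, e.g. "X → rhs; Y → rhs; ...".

  step 2 ⇒ step 3: AABCABACAABCABACBCABCAAABCABAC ⇒ BCA·BCA·AA·BAC·BCA·AA·BCA·BAC·BCA·BCA·AA·BAC·BCA·AA·BCA·BAC·AA·BAC·BCA·AA·BAC·BCA·BCA·BCA·AA·BAC·BCA·AA·BCA·BAC
    A ↦ BCA
    B ↦ AA
    C ↦ BAC

A->BCA, B->AA, C->BAC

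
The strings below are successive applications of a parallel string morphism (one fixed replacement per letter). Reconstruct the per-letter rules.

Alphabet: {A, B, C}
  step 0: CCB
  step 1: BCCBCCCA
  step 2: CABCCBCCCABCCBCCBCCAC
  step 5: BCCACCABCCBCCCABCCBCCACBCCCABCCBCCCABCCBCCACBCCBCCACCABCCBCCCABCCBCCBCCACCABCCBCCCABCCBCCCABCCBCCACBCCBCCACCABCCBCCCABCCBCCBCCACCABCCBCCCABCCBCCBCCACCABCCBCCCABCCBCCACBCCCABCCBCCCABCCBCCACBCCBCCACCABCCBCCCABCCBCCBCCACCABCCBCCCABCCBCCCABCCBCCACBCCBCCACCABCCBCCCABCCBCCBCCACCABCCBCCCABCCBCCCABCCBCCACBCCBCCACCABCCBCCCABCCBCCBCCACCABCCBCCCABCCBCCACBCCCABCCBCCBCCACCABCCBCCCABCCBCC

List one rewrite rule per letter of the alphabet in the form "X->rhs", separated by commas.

  step 1 ⇒ step 2: BCCBCCCA ⇒ CA·BCC·BCC·CA·BCC·BCC·BCC·AC
    A ↦ AC
    B ↦ CA
    C ↦ BCC

A->AC, B->CA, C->BCC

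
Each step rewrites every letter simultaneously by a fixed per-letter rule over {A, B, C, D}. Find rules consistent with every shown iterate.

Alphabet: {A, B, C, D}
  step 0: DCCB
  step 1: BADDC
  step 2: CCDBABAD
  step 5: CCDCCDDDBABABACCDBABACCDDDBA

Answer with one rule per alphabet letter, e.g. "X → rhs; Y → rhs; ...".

  step 1 ⇒ step 2: BADDC ⇒ C·CD·BA·BA·D
    A ↦ CD
    B ↦ C
    C ↦ D
    D ↦ BA

A->CD, B->C, C->D, D->BA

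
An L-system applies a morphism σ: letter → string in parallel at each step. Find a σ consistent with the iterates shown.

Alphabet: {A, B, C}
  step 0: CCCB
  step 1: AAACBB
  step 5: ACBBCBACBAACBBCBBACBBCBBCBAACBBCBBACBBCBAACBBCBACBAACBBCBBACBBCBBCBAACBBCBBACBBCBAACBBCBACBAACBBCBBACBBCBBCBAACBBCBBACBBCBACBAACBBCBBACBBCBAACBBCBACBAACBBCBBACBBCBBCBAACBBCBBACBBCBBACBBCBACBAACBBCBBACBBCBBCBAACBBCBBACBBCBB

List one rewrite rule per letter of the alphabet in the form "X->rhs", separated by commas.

  step 0 ⇒ step 1: CCCB ⇒ A·A·A·CBB
    B ↦ CBB
    C ↦ A
    A ↦ CBA  (constrained at step 1)

A->CBA, B->CBB, C->A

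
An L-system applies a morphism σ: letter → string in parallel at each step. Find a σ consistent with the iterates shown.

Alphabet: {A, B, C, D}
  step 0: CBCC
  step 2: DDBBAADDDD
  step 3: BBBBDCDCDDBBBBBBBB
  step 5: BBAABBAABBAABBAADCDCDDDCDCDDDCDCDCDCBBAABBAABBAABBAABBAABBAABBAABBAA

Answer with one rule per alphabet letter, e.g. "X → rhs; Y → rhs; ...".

A->D, B->DC, C->AA, D->BB

  step 2 ⇒ step 3: DDBBAADDDD ⇒ BB·BB·DC·DC·D·D·BB·BB·BB·BB
    A ↦ D
    B ↦ DC
    D ↦ BB
    C ↦ AA  (constrained at step 0)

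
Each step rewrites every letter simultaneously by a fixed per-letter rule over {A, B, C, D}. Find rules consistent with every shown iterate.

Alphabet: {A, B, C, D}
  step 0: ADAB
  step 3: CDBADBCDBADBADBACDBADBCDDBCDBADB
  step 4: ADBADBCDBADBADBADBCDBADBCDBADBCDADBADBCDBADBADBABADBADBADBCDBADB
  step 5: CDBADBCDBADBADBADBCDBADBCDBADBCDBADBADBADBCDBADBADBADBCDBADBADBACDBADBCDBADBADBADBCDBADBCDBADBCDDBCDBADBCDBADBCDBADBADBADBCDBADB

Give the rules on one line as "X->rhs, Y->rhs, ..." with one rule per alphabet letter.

  step 4 ⇒ step 5: ADBADBCDBADBADBADBCDBADBCDBADBCDADBADBCDBADBADBABADBADBADBCDBADB ⇒ CD·BA·DB·CD·BA·DB·AD·BA·DB·CD·BA·DB·CD·BA·DB·CD·BA·DB·AD·BA·DB·CD·BA·DB·AD·BA·DB·CD·BA·DB·AD·BA·CD·BA·DB·CD·BA·DB·AD·BA·DB·CD·BA·DB·CD·BA·DB·CD·DB·CD·BA·DB·CD·BA·DB·CD·BA·DB·AD·BA·DB·CD·BA·DB
    A ↦ CD
    B ↦ DB
    C ↦ AD
    D ↦ BA

A->CD, B->DB, C->AD, D->BA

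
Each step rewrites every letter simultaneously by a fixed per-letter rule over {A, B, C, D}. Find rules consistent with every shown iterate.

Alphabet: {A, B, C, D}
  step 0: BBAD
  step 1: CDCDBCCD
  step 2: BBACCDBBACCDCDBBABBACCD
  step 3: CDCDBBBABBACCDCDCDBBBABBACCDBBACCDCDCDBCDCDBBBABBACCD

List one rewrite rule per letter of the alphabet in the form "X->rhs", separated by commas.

  step 2 ⇒ step 3: BBACCDBBACCDCDBBABBACCD ⇒ CD·CD·B·BBA·BBA·CCD·CD·CD·B·BBA·BBA·CCD·BBA·CCD·CD·CD·B·CD·CD·B·BBA·BBA·CCD
    A ↦ B
    B ↦ CD
    C ↦ BBA
    D ↦ CCD

A->B, B->CD, C->BBA, D->CCD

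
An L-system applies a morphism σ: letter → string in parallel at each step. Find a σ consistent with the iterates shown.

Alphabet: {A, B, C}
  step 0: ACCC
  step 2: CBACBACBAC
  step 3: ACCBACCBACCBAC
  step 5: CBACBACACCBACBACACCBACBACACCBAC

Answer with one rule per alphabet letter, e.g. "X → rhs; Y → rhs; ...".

A->B, B->C, C->AC

  step 2 ⇒ step 3: CBACBACBAC ⇒ AC·C·B·AC·C·B·AC·C·B·AC
    A ↦ B
    B ↦ C
    C ↦ AC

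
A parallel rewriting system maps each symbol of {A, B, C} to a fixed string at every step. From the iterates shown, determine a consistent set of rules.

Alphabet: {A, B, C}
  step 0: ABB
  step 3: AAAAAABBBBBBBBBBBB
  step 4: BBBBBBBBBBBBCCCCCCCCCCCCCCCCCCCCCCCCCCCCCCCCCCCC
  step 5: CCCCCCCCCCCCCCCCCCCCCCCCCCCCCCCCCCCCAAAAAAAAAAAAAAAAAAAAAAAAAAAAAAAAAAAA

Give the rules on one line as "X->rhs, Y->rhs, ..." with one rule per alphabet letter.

  step 4 ⇒ step 5: BBBBBBBBBBBBCCCCCCCCCCCCCCCCCCCCCCCCCCCCCCCCCCCC ⇒ CCC·CCC·CCC·CCC·CCC·CCC·CCC·CCC·CCC·CCC·CCC·CCC·A·A·A·A·A·A·A·A·A·A·A·A·A·A·A·A·A·A·A·A·A·A·A·A·A·A·A·A·A·A·A·A·A·A·A·A
    B ↦ CCC
    C ↦ A
  step 3 ⇒ step 4: AAAAAABBBBBBBBBBBB ⇒ BB·BB·BB·BB·BB·BB·CCC·CCC·CCC·CCC·CCC·CCC·CCC·CCC·CCC·CCC·CCC·CCC
    A ↦ BB

A->BB, B->CCC, C->A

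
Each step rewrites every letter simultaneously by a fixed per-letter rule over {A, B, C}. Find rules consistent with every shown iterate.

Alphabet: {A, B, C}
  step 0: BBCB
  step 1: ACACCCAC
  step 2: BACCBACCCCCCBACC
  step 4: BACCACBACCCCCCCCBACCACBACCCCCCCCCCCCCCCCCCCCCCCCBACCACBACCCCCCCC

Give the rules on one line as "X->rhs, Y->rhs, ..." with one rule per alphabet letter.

A->BA, B->AC, C->CC

  step 1 ⇒ step 2: ACACCCAC ⇒ BA·CC·BA·CC·CC·CC·BA·CC
    A ↦ BA
    C ↦ CC
  step 0 ⇒ step 1: BBCB ⇒ AC·AC·CC·AC
    B ↦ AC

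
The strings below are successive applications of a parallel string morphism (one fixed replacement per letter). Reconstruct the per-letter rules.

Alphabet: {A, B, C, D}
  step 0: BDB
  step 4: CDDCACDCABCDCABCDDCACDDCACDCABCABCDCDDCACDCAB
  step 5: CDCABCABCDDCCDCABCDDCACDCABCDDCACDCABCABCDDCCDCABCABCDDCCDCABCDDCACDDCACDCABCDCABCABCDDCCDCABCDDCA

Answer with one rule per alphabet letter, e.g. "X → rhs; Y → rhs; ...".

  step 4 ⇒ step 5: CDDCACDCABCDCABCDDCACDDCACDCABCABCDCDDCACDCAB ⇒ CD·CAB·CAB·CD·DC·CD·CAB·CD·DC·A·CD·CAB·CD·DC·A·CD·CAB·CAB·CD·DC·CD·CAB·CAB·CD·DC·CD·CAB·CD·DC·A·CD·DC·A·CD·CAB·CD·CAB·CAB·CD·DC·CD·CAB·CD·DC·A
    A ↦ DC
    B ↦ A
    C ↦ CD
    D ↦ CAB

A->DC, B->A, C->CD, D->CAB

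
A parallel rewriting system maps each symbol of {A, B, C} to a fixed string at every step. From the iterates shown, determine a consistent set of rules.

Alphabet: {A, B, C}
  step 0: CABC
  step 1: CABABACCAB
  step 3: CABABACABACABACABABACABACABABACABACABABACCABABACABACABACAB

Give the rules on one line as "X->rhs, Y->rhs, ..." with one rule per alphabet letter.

A->ABA, B->C, C->CAB

  step 0 ⇒ step 1: CABC ⇒ CAB·ABA·C·CAB
    A ↦ ABA
    B ↦ C
    C ↦ CAB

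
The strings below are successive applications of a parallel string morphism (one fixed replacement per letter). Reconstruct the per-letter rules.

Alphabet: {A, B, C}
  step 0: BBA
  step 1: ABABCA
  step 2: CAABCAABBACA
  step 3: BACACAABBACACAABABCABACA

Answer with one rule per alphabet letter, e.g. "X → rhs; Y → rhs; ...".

  step 2 ⇒ step 3: CAABCAABBACA ⇒ BA·CA·CA·AB·BA·CA·CA·AB·AB·CA·BA·CA
    A ↦ CA
    B ↦ AB
    C ↦ BA

A->CA, B->AB, C->BA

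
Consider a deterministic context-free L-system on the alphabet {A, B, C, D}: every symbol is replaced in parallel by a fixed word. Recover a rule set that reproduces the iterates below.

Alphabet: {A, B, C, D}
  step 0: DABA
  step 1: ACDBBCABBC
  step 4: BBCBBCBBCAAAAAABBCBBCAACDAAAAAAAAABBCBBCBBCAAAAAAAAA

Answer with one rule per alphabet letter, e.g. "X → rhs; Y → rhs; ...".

A->BBC, B->A, C->A, D->ACD

  step 0 ⇒ step 1: DABA ⇒ ACD·BBC·A·BBC
    A ↦ BBC
    B ↦ A
    D ↦ ACD
    C ↦ A  (constrained at step 1)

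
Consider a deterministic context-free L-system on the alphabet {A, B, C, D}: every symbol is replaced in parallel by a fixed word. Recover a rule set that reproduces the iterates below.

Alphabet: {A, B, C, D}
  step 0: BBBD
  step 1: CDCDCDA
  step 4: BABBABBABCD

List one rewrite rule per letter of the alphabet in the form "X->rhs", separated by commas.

A->C, B->CD, C->B, D->A

  step 0 ⇒ step 1: BBBD ⇒ CD·CD·CD·A
    B ↦ CD
    D ↦ A
    A ↦ C  (constrained at step 1)
    C ↦ B  (constrained at step 1)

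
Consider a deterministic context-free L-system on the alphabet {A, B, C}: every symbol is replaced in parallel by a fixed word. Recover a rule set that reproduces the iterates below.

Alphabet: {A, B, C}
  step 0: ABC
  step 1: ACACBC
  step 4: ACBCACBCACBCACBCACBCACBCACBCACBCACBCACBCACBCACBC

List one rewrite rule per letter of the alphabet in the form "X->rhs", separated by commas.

  step 0 ⇒ step 1: ABC ⇒ AC·AC·BC
    A ↦ AC
    B ↦ AC
    C ↦ BC

A->AC, B->AC, C->BC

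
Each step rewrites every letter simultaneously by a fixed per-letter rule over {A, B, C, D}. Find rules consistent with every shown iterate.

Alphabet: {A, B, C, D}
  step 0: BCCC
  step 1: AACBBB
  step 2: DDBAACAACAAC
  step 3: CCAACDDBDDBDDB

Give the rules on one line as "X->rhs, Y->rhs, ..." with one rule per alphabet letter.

A->D, B->AAC, C->B, D->C

  step 2 ⇒ step 3: DDBAACAACAAC ⇒ C·C·AAC·D·D·B·D·D·B·D·D·B
    A ↦ D
    B ↦ AAC
    C ↦ B
    D ↦ C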